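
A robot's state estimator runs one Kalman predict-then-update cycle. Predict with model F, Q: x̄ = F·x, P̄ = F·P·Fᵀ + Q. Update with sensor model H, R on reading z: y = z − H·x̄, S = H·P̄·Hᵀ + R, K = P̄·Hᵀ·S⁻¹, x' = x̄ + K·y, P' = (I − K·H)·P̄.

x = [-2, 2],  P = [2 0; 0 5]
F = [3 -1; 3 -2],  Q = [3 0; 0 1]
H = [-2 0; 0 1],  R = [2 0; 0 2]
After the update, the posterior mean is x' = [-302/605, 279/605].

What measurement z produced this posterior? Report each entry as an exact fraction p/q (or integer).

x̄ = F·x = [-8, -10]
P̄ = F·P·Fᵀ + Q = [26 28; 28 39]
S = H·P̄·Hᵀ + R = [106 -56; -56 41]
K = P̄·Hᵀ·S⁻¹ = [-282/605 28/605; -56/605 499/605]
x' − x̄ = [4538/605, 6329/605] = K·y
y = (KᵀK)⁻¹·Kᵀ·(x' − x̄) = [-15, 11]
z = y + H·x̄ = [-15, 11] + [16, -10] = [1, 1]

z = [1, 1]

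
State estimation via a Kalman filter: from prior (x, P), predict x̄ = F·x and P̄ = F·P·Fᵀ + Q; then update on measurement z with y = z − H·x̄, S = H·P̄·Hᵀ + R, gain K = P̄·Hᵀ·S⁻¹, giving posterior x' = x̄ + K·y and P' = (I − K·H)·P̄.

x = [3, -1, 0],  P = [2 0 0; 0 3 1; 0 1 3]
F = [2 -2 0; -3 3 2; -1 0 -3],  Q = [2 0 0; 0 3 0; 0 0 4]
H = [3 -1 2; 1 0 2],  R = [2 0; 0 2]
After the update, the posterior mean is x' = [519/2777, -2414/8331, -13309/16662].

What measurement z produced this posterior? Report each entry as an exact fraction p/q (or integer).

z = [-1, -1]

x̄ = F·x = [8, -12, -3]
P̄ = F·P·Fᵀ + Q = [22 -34 2; -34 72 -21; 2 -21 33]
S = H·P̄·Hᵀ + R = [716 290; 290 164]
K = P̄·Hᵀ·S⁻¹ = [793/2777 -962/2777; -3346/8331 2056/8331; -1117/8331 10859/16662]
x' − x̄ = [-21697/2777, 97558/8331, 36677/16662] = K·y
y = (KᵀK)⁻¹·Kᵀ·(x' − x̄) = [-31, -3]
z = y + H·x̄ = [-31, -3] + [30, 2] = [-1, -1]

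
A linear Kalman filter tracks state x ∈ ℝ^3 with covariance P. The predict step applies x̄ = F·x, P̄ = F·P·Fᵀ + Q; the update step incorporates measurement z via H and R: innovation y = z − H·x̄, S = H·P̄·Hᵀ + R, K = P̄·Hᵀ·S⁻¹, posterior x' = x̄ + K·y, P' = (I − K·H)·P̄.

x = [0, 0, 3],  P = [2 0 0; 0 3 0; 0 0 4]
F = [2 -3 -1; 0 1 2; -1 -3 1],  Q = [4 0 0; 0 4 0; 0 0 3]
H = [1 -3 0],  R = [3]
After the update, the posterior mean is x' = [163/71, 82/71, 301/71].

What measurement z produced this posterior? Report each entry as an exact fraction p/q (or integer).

x̄ = F·x = [-3, 6, 3]
P̄ = F·P·Fᵀ + Q = [43 -17 19; -17 23 -1; 19 -1 36]
S = H·P̄·Hᵀ + R = [355]
K = P̄·Hᵀ·S⁻¹ = [94/355; -86/355; 22/355]
x' − x̄ = [376/71, -344/71, 88/71] = K·y
y = (KᵀK)⁻¹·Kᵀ·(x' − x̄) = [20]
z = y + H·x̄ = [20] + [-21] = [-1]

z = [-1]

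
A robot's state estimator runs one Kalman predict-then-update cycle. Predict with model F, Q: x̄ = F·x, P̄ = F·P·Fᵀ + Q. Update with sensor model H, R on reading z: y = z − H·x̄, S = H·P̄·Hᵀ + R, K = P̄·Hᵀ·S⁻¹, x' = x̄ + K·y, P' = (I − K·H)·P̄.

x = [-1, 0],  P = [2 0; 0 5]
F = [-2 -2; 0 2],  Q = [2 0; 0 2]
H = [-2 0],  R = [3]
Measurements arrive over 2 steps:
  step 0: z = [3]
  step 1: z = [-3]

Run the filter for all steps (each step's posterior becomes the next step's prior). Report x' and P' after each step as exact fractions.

step 0: x' = [-58/41, 280/123], P' = [30/41 -20/41; -20/41 1106/123]
step 1: x' = [26664/18569, 30592/18569], P' = [13650/18569 -12552/18569; -12552/18569 135722/18569]

step 0: x̄ = F·x = [2, 0]
step 0: P̄ = F·P·Fᵀ + Q = [30 -20; -20 22]
step 0: y = z − H·x̄ = [7]
step 0: S = H·P̄·Hᵀ + R = [123]
step 0: K = P̄·Hᵀ·S⁻¹ = [-20/41; 40/123]
step 0: x' = x̄ + K·y = [-58/41, 280/123]
step 0: P' = (I − K·H)·P̄ = [30/41 -20/41; -20/41 1106/123]
step 1: x̄ = F·x = [-212/123, 560/123]
step 1: P̄ = F·P·Fᵀ + Q = [4550/123 -4184/123; -4184/123 4670/123]
step 1: y = z − H·x̄ = [-793/123]
step 1: S = H·P̄·Hᵀ + R = [18569/123]
step 1: K = P̄·Hᵀ·S⁻¹ = [-9100/18569; 8368/18569]
step 1: x' = x̄ + K·y = [26664/18569, 30592/18569]
step 1: P' = (I − K·H)·P̄ = [13650/18569 -12552/18569; -12552/18569 135722/18569]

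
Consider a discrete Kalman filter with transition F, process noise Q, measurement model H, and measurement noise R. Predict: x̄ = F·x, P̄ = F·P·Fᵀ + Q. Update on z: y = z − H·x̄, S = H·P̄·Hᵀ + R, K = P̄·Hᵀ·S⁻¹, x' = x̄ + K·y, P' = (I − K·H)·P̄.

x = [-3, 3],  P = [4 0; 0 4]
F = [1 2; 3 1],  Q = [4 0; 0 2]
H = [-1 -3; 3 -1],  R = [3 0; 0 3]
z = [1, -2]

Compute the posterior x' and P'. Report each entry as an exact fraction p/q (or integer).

x' = [-35717/62789, -12800/62789]
P' = [18456/62789 180/62789; 180/62789 18618/62789]

x̄ = F·x = [3, -6]
P̄ = F·P·Fᵀ + Q = [24 20; 20 42]
y = z − H·x̄ = [-14, -17]
S = H·P̄·Hᵀ + R = [525 -106; -106 141]
K = P̄·Hᵀ·S⁻¹ = [-6332/62789 18396/62789; -18678/62789 -6026/62789]
x' = x̄ + K·y = [-35717/62789, -12800/62789]
P' = (I − K·H)·P̄ = [18456/62789 180/62789; 180/62789 18618/62789]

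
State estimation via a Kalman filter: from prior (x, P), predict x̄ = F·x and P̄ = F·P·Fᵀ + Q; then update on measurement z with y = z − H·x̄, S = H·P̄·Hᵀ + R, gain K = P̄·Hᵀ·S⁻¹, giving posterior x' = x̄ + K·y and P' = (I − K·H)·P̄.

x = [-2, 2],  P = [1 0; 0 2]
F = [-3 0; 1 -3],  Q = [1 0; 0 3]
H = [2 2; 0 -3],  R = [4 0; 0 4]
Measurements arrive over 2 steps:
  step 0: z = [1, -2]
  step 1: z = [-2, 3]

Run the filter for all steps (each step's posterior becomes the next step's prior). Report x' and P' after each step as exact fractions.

step 0: x' = [2711/4410, 724/2205], P' = [2783/2205 -856/2205; -856/2205 932/2205]
step 1: x' = [-769253/3570466, -1700799/1785233], P' = [2272559/1785233 -729920/1785233; -729920/1785233 757396/1785233]

step 0: x̄ = F·x = [6, -8]
step 0: P̄ = F·P·Fᵀ + Q = [10 -3; -3 22]
step 0: y = z − H·x̄ = [5, -26]
step 0: S = H·P̄·Hᵀ + R = [108 -114; -114 202]
step 0: K = P̄·Hᵀ·S⁻¹ = [1927/4410 214/735; 38/2205 -233/735]
step 0: x' = x̄ + K·y = [2711/4410, 724/2205]
step 0: P' = (I − K·H)·P̄ = [2783/2205 -856/2205; -856/2205 932/2205]
step 1: x̄ = F·x = [-2711/1470, -1633/4410]
step 1: P̄ = F·P·Fᵀ + Q = [3028/245 -5351/735; -5351/735 22922/2205]
step 1: y = z − H·x̄ = [5356/2205, 2777/1470]
step 1: S = H·P̄·Hᵀ + R = [81092/2205 -13738/735; -13738/735 23902/245]
step 1: K = P̄·Hᵀ·S⁻¹ = [1542639/3570466 547440/1785233; 13738/1785233 -568047/1785233]
step 1: x' = x̄ + K·y = [-769253/3570466, -1700799/1785233]
step 1: P' = (I − K·H)·P̄ = [2272559/1785233 -729920/1785233; -729920/1785233 757396/1785233]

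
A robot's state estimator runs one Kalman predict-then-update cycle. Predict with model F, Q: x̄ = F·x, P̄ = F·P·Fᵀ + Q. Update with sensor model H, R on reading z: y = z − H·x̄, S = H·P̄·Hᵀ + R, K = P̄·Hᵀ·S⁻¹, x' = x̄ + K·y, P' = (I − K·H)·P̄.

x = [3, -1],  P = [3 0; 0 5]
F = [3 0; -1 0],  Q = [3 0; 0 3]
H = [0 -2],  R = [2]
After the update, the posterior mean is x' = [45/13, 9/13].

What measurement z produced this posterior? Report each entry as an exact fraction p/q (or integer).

x̄ = F·x = [9, -3]
P̄ = F·P·Fᵀ + Q = [30 -9; -9 6]
S = H·P̄·Hᵀ + R = [26]
K = P̄·Hᵀ·S⁻¹ = [9/13; -6/13]
x' − x̄ = [-72/13, 48/13] = K·y
y = (KᵀK)⁻¹·Kᵀ·(x' − x̄) = [-8]
z = y + H·x̄ = [-8] + [6] = [-2]

z = [-2]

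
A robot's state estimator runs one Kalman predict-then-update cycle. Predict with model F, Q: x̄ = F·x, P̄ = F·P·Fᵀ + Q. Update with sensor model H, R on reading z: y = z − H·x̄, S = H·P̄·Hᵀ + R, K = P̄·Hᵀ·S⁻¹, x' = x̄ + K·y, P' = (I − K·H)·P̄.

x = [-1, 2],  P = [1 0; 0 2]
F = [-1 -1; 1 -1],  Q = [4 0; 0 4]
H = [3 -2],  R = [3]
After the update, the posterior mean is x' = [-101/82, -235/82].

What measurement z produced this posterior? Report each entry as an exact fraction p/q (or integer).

x̄ = F·x = [-1, -3]
P̄ = F·P·Fᵀ + Q = [7 1; 1 7]
S = H·P̄·Hᵀ + R = [82]
K = P̄·Hᵀ·S⁻¹ = [19/82; -11/82]
x' − x̄ = [-19/82, 11/82] = K·y
y = (KᵀK)⁻¹·Kᵀ·(x' − x̄) = [-1]
z = y + H·x̄ = [-1] + [3] = [2]

z = [2]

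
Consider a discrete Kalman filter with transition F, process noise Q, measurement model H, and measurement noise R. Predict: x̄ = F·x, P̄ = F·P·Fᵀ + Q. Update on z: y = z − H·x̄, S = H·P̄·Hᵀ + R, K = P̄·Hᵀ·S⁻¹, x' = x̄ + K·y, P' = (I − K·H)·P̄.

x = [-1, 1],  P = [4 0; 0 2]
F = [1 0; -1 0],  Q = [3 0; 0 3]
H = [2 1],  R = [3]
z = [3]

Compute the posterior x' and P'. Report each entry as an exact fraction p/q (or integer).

x̄ = F·x = [-1, 1]
P̄ = F·P·Fᵀ + Q = [7 -4; -4 7]
y = z − H·x̄ = [4]
S = H·P̄·Hᵀ + R = [22]
K = P̄·Hᵀ·S⁻¹ = [5/11; -1/22]
x' = x̄ + K·y = [9/11, 9/11]
P' = (I − K·H)·P̄ = [27/11 -39/11; -39/11 153/22]

x' = [9/11, 9/11]
P' = [27/11 -39/11; -39/11 153/22]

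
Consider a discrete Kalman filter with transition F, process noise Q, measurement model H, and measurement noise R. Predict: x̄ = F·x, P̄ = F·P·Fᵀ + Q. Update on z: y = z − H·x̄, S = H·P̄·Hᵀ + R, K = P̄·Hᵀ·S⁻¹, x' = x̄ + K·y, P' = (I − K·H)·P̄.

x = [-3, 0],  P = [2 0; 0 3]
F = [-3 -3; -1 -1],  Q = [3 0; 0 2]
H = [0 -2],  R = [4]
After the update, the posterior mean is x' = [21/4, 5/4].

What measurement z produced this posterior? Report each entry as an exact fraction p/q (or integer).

x̄ = F·x = [9, 3]
P̄ = F·P·Fᵀ + Q = [48 15; 15 7]
S = H·P̄·Hᵀ + R = [32]
K = P̄·Hᵀ·S⁻¹ = [-15/16; -7/16]
x' − x̄ = [-15/4, -7/4] = K·y
y = (KᵀK)⁻¹·Kᵀ·(x' − x̄) = [4]
z = y + H·x̄ = [4] + [-6] = [-2]

z = [-2]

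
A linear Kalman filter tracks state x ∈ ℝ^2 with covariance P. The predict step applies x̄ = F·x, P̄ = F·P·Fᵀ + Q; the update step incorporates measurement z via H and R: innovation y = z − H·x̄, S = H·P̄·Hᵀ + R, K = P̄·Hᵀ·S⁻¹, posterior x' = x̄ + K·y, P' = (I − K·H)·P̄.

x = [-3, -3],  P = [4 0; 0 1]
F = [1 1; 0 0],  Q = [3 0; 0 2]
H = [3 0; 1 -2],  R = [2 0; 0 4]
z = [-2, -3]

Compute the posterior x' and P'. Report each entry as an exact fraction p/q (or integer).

x' = [-96/113, 81/113]
P' = [24/113 8/113; 8/113 78/113]

x̄ = F·x = [-6, 0]
P̄ = F·P·Fᵀ + Q = [8 0; 0 2]
y = z − H·x̄ = [16, 3]
S = H·P̄·Hᵀ + R = [74 24; 24 20]
K = P̄·Hᵀ·S⁻¹ = [36/113 2/113; 12/113 -37/113]
x' = x̄ + K·y = [-96/113, 81/113]
P' = (I − K·H)·P̄ = [24/113 8/113; 8/113 78/113]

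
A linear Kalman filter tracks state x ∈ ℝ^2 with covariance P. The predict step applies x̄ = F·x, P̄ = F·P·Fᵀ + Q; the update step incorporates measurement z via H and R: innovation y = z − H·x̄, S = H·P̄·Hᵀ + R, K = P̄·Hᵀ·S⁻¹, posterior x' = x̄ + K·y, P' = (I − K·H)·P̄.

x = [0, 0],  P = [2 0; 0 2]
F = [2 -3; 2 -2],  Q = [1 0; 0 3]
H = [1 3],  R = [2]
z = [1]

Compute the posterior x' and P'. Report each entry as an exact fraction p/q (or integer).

x' = [87/320, 77/320]
P' = [1071/320 -299/320; -299/320 151/320]

x̄ = F·x = [0, 0]
P̄ = F·P·Fᵀ + Q = [27 20; 20 19]
y = z − H·x̄ = [1]
S = H·P̄·Hᵀ + R = [320]
K = P̄·Hᵀ·S⁻¹ = [87/320; 77/320]
x' = x̄ + K·y = [87/320, 77/320]
P' = (I − K·H)·P̄ = [1071/320 -299/320; -299/320 151/320]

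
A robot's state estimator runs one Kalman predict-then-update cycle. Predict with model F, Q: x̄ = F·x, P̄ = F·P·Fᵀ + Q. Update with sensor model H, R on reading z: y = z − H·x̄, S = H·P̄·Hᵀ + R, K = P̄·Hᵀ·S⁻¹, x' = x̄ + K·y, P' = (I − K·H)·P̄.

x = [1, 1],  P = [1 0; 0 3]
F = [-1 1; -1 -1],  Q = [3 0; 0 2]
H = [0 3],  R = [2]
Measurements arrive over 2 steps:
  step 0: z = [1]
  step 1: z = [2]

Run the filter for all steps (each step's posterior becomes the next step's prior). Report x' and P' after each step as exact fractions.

step 0: x̄ = F·x = [0, -2]
step 0: P̄ = F·P·Fᵀ + Q = [7 -2; -2 6]
step 0: y = z − H·x̄ = [7]
step 0: S = H·P̄·Hᵀ + R = [56]
step 0: K = P̄·Hᵀ·S⁻¹ = [-3/28; 9/28]
step 0: x' = x̄ + K·y = [-3/4, 1/4]
step 0: P' = (I − K·H)·P̄ = [89/14 -1/14; -1/14 3/14]
step 1: x̄ = F·x = [1, 1/2]
step 1: P̄ = F·P·Fᵀ + Q = [68/7 43/7; 43/7 59/7]
step 1: y = z − H·x̄ = [1/2]
step 1: S = H·P̄·Hᵀ + R = [545/7]
step 1: K = P̄·Hᵀ·S⁻¹ = [129/545; 177/545]
step 1: x' = x̄ + K·y = [1219/1090, 361/545]
step 1: P' = (I − K·H)·P̄ = [2917/545 86/545; 86/545 118/545]

step 0: x' = [-3/4, 1/4], P' = [89/14 -1/14; -1/14 3/14]
step 1: x' = [1219/1090, 361/545], P' = [2917/545 86/545; 86/545 118/545]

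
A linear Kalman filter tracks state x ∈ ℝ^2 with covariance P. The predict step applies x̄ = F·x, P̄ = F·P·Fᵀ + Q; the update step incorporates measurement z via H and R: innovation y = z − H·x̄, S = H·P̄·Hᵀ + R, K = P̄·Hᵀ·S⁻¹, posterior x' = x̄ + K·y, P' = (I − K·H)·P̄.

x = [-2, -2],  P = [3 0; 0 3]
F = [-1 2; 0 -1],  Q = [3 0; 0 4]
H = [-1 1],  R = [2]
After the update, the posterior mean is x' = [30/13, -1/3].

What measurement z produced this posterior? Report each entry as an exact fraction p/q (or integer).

z = [-3]

x̄ = F·x = [-2, 2]
P̄ = F·P·Fᵀ + Q = [18 -6; -6 7]
S = H·P̄·Hᵀ + R = [39]
K = P̄·Hᵀ·S⁻¹ = [-8/13; 1/3]
x' − x̄ = [56/13, -7/3] = K·y
y = (KᵀK)⁻¹·Kᵀ·(x' − x̄) = [-7]
z = y + H·x̄ = [-7] + [4] = [-3]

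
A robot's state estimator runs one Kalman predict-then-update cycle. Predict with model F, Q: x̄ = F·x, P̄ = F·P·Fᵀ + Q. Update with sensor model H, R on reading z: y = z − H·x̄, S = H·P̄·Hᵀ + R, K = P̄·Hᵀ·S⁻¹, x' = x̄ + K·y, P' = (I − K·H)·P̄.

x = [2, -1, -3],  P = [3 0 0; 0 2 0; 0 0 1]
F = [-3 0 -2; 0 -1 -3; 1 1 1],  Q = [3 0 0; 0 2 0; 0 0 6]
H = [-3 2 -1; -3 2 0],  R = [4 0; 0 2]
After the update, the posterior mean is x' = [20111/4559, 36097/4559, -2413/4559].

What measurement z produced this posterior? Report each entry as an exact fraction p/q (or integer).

z = [2, 3]

x̄ = F·x = [0, 10, -2]
P̄ = F·P·Fᵀ + Q = [34 6 -11; 6 13 -5; -11 -5 12]
S = H·P̄·Hᵀ + R = [256 263; 263 288]
K = P̄·Hᵀ·S⁻¹ = [918/4559 -2263/4559; 1640/4559 -1371/4559; -2881/4559 2995/4559]
x' − x̄ = [20111/4559, -9493/4559, 6705/4559] = K·y
y = (KᵀK)⁻¹·Kᵀ·(x' − x̄) = [-20, -17]
z = y + H·x̄ = [-20, -17] + [22, 20] = [2, 3]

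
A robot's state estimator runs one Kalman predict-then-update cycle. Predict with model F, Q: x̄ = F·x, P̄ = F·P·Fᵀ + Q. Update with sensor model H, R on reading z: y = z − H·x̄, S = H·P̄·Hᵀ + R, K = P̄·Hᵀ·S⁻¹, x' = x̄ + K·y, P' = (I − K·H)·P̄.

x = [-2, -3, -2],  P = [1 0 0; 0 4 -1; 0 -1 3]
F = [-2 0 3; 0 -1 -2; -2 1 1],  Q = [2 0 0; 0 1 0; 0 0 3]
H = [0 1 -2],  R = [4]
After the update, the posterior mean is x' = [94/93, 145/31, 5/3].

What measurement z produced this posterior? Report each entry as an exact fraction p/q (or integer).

x̄ = F·x = [-2, 7, -1]
P̄ = F·P·Fᵀ + Q = [33 -15 10; -15 13 -7; 10 -7 12]
S = H·P̄·Hᵀ + R = [93]
K = P̄·Hᵀ·S⁻¹ = [-35/93; 9/31; -1/3]
x' − x̄ = [280/93, -72/31, 8/3] = K·y
y = (KᵀK)⁻¹·Kᵀ·(x' − x̄) = [-8]
z = y + H·x̄ = [-8] + [9] = [1]

z = [1]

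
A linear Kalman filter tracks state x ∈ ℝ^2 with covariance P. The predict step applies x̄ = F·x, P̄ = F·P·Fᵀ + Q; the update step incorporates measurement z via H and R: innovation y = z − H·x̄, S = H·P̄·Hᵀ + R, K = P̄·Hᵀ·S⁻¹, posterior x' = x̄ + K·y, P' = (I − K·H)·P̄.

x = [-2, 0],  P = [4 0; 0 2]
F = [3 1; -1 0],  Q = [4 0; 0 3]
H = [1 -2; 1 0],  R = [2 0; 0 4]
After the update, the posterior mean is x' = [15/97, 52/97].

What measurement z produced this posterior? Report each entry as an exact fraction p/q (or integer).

z = [-1, 1]

x̄ = F·x = [-6, 2]
P̄ = F·P·Fᵀ + Q = [42 -12; -12 7]
S = H·P̄·Hᵀ + R = [120 66; 66 46]
K = P̄·Hᵀ·S⁻¹ = [22/97 57/97; -101/291 23/97]
x' − x̄ = [597/97, -142/97] = K·y
y = (KᵀK)⁻¹·Kᵀ·(x' − x̄) = [9, 7]
z = y + H·x̄ = [9, 7] + [-10, -6] = [-1, 1]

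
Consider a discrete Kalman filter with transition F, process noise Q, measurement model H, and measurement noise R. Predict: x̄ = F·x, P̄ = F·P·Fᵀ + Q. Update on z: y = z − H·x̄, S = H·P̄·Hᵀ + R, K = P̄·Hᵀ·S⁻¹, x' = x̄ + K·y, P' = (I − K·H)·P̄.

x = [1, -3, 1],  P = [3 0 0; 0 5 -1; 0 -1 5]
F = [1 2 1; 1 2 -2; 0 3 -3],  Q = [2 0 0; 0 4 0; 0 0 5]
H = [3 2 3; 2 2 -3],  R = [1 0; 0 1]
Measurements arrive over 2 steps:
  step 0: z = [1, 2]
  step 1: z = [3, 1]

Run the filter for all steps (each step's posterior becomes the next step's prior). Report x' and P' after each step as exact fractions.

step 0: x' = [-305068/787855, 967781/787855, -83343/787855], P' = [3288222/787855 -4049039/787855 -563148/787855; -4049039/787855 5082963/787855 693831/787855; -563148/787855 693831/787855 140087/787855]
step 1: x' = [6440959553/70385707534, 62619161531/70385707534, 22557122997/70385707534], P' = [92861476167/70385707534 -112564244423/70385707534 -15104355411/70385707534; -112564244423/70385707534 145012311471/70385707534 18332789253/70385707534; -15104355411/70385707534 18332789253/70385707534 6347576063/70385707534]

step 0: x̄ = F·x = [-4, -7, -12]
step 0: P̄ = F·P·Fᵀ + Q = [26 15 18; 15 55 72; 18 72 113]
step 0: y = z − H·x̄ = [63, -12]
step 0: S = H·P̄·Hᵀ + R = [2840 -545; -545 382]
step 0: K = P̄·Hᵀ·S⁻¹ = [77144/787855 33562/157571; 100302/787855 -2729/157571; 118479/787855 -31779/157571]
step 0: x' = x̄ + K·y = [-305068/787855, 967781/787855, -83343/787855]
step 0: P' = (I − K·H)·P̄ = [3288222/787855 -4049039/787855 -563148/787855; -4049039/787855 5082963/787855 693831/787855; -563148/787855 693831/787855 140087/787855]
step 1: x̄ = F·x = [1547151/787855, 359436/157571, 3153372/787855]
step 1: P̄ = F·P·Fᵀ + Q = [10788743/787855 1263846/157571 17538351/787855; 1263846/157571 1567526/157571 2510931/157571; 17538351/787855 2510931/157571 38457767/787855]
step 1: y = z − H·x̄ = [-15332364/787855, 3559309/787855]
step 1: S = H·P̄·Hᵀ + R = [1017533903/787855 -239459678/787855; -239459678/787855 110851018/787855]
step 1: K = P̄·Hᵀ·S⁻¹ = [4071436711/35192853767 5907529721/70385707534; 3665128716/35192853767 9897766337/70385707534; 5197620231/35192853767 -12585860505/70385707534]
step 1: x' = x̄ + K·y = [6440959553/70385707534, 62619161531/70385707534, 22557122997/70385707534]
step 1: P' = (I − K·H)·P̄ = [92861476167/70385707534 -112564244423/70385707534 -15104355411/70385707534; -112564244423/70385707534 145012311471/70385707534 18332789253/70385707534; -15104355411/70385707534 18332789253/70385707534 6347576063/70385707534]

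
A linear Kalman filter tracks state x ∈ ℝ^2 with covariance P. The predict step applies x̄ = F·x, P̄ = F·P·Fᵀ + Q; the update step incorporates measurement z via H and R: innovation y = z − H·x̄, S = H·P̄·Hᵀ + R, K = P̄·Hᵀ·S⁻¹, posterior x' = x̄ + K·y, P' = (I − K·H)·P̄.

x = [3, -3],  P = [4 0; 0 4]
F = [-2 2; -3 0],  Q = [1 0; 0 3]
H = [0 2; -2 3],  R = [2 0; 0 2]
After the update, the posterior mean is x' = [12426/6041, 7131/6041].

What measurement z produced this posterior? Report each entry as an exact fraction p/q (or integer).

x̄ = F·x = [-12, -9]
P̄ = F·P·Fᵀ + Q = [33 24; 24 39]
S = H·P̄·Hᵀ + R = [158 138; 138 197]
K = P̄·Hᵀ·S⁻¹ = [4314/6041 -2838/6041; 2922/6041 69/6041]
x' − x̄ = [84918/6041, 61500/6041] = K·y
y = (KᵀK)⁻¹·Kᵀ·(x' − x̄) = [21, 2]
z = y + H·x̄ = [21, 2] + [-18, -3] = [3, -1]

z = [3, -1]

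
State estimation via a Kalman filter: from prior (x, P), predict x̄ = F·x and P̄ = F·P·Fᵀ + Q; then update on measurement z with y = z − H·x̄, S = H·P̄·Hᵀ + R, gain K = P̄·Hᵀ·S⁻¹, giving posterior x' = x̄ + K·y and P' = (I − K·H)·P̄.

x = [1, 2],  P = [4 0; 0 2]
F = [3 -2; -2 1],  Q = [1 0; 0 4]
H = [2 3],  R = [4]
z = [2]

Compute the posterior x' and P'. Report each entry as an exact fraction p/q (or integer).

x̄ = F·x = [-1, 0]
P̄ = F·P·Fᵀ + Q = [45 -28; -28 22]
y = z − H·x̄ = [4]
S = H·P̄·Hᵀ + R = [46]
K = P̄·Hᵀ·S⁻¹ = [3/23; 5/23]
x' = x̄ + K·y = [-11/23, 20/23]
P' = (I − K·H)·P̄ = [1017/23 -674/23; -674/23 456/23]

x' = [-11/23, 20/23]
P' = [1017/23 -674/23; -674/23 456/23]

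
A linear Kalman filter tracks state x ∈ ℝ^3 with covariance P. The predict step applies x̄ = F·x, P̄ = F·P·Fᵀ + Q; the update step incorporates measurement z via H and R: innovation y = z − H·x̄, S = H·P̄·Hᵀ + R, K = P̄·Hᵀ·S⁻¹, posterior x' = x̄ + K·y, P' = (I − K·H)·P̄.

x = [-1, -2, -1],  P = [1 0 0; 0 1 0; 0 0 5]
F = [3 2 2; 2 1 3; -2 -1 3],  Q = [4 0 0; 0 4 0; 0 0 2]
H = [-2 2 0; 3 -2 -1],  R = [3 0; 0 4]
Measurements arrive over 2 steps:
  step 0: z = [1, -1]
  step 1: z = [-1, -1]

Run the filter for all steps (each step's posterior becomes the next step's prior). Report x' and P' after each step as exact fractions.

step 0: x' = [-12472/2315, -12351/2315, -8251/2315], P' = [69412/2315 71776/2315 60656/2315; 71776/2315 75478/2315 60908/2315; 60656/2315 60908/2315 63248/2315]
step 1: x' = [-3089353/4998848, -10313475/9997696, 18332435/14996544], P' = [52597951/1249712 110663637/2499424 125544443/3749136; 110663637/2499424 235596807/4998848 85974435/2499424; 125544443/3749136 85974435/2499424 351765607/11247408]

step 0: x̄ = F·x = [-9, -7, 1]
step 0: P̄ = F·P·Fᵀ + Q = [37 38 22; 38 54 40; 22 40 52]
step 0: y = z − H·x̄ = [-3, 13]
step 0: S = H·P̄·Hᵀ + R = [63 -94; -94 177]
step 0: K = P̄·Hᵀ·S⁻¹ = [1576/2315 1007/2315; 2468/2315 866/2315; 168/2315 -774/2315]
step 0: x' = x̄ + K·y = [-12472/2315, -12351/2315, -8251/2315]
step 0: P' = (I − K·H)·P̄ = [69412/2315 71776/2315 60656/2315; 71776/2315 75478/2315 60908/2315; 60656/2315 60908/2315 63248/2315]
step 1: x̄ = F·x = [-15724/463, -62048/2315, 12542/2315]
step 1: P̄ = F·P·Fᵀ + Q = [653064/463 545028/463 -28692/463; 545028/463 2312042/2315 -70998/2315; -28692/463 -70998/2315 120772/2315]
step 1: y = z − H·x̄ = [-35459/2315, 121991/2315]
step 1: S = H·P̄·Hᵀ + R = [515273/2315 -1733612/2315; -1733612/2315 6641168/2315]
step 1: K = P̄·Hᵀ·S⁻¹ = [5467735/3749136 15846205/14996544; 4756511/2499424 10419669/9997696; 6834419/11247408 4364465/44989632]
step 1: x' = x̄ + K·y = [-3089353/4998848, -10313475/9997696, 18332435/14996544]
step 1: P' = (I − K·H)·P̄ = [52597951/1249712 110663637/2499424 125544443/3749136; 110663637/2499424 235596807/4998848 85974435/2499424; 125544443/3749136 85974435/2499424 351765607/11247408]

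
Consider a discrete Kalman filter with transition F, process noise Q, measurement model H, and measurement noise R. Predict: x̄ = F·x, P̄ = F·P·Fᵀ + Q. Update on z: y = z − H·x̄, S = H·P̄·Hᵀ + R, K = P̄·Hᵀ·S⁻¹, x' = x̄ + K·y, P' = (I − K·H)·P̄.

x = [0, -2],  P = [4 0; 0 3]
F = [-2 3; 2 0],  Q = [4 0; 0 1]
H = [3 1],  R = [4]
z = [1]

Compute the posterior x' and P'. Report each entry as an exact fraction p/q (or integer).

x̄ = F·x = [-6, 0]
P̄ = F·P·Fᵀ + Q = [47 -16; -16 17]
y = z − H·x̄ = [19]
S = H·P̄·Hᵀ + R = [348]
K = P̄·Hᵀ·S⁻¹ = [125/348; -31/348]
x' = x̄ + K·y = [287/348, -589/348]
P' = (I − K·H)·P̄ = [731/348 -1693/348; -1693/348 4955/348]

x' = [287/348, -589/348]
P' = [731/348 -1693/348; -1693/348 4955/348]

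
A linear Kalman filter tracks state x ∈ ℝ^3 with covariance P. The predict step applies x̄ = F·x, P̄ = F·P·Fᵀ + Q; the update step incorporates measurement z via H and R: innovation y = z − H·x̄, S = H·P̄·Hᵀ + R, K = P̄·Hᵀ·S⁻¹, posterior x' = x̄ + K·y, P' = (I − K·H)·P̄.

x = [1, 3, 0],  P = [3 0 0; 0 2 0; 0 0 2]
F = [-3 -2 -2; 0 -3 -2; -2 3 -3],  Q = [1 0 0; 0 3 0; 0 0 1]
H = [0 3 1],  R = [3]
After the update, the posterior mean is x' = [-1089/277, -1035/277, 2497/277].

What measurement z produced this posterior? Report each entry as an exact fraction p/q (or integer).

x̄ = F·x = [-9, -9, 7]
P̄ = F·P·Fᵀ + Q = [44 20 18; 20 29 -6; 18 -6 49]
S = H·P̄·Hᵀ + R = [277]
K = P̄·Hᵀ·S⁻¹ = [78/277; 81/277; 31/277]
x' − x̄ = [1404/277, 1458/277, 558/277] = K·y
y = (KᵀK)⁻¹·Kᵀ·(x' − x̄) = [18]
z = y + H·x̄ = [18] + [-20] = [-2]

z = [-2]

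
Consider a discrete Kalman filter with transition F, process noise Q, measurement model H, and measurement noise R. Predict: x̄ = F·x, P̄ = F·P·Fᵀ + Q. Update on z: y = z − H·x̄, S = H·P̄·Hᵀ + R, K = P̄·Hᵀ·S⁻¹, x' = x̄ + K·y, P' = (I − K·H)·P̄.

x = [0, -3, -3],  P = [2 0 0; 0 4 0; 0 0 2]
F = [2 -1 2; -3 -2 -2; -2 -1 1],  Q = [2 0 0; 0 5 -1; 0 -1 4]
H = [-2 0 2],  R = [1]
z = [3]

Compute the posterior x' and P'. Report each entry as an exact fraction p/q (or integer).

x' = [-351/161, 1770/161, -108/161]
P' = [1606/161 444/161 1584/161; 444/161 4651/161 471/161; 1584/161 471/161 1602/161]

x̄ = F·x = [-3, 12, 0]
P̄ = F·P·Fᵀ + Q = [22 -12 0; -12 47 15; 0 15 18]
y = z − H·x̄ = [-3]
S = H·P̄·Hᵀ + R = [161]
K = P̄·Hᵀ·S⁻¹ = [-44/161; 54/161; 36/161]
x' = x̄ + K·y = [-351/161, 1770/161, -108/161]
P' = (I − K·H)·P̄ = [1606/161 444/161 1584/161; 444/161 4651/161 471/161; 1584/161 471/161 1602/161]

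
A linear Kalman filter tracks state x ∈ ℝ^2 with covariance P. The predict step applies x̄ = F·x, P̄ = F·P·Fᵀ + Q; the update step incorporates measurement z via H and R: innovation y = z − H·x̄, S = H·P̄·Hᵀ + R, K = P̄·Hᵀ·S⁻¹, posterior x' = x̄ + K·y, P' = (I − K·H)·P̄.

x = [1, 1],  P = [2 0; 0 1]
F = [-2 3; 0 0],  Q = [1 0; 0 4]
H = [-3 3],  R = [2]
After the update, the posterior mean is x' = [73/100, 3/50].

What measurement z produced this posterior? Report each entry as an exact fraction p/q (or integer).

x̄ = F·x = [1, 0]
P̄ = F·P·Fᵀ + Q = [18 0; 0 4]
S = H·P̄·Hᵀ + R = [200]
K = P̄·Hᵀ·S⁻¹ = [-27/100; 3/50]
x' − x̄ = [-27/100, 3/50] = K·y
y = (KᵀK)⁻¹·Kᵀ·(x' − x̄) = [1]
z = y + H·x̄ = [1] + [-3] = [-2]

z = [-2]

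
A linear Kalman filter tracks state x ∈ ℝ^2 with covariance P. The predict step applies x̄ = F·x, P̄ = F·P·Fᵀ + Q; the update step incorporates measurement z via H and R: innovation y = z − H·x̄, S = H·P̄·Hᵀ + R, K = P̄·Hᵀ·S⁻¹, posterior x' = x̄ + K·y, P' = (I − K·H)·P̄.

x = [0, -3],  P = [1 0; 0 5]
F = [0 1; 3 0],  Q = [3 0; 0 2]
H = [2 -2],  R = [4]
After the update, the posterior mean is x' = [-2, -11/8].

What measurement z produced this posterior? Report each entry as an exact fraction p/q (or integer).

z = [-1]

x̄ = F·x = [-3, 0]
P̄ = F·P·Fᵀ + Q = [8 0; 0 11]
S = H·P̄·Hᵀ + R = [80]
K = P̄·Hᵀ·S⁻¹ = [1/5; -11/40]
x' − x̄ = [1, -11/8] = K·y
y = (KᵀK)⁻¹·Kᵀ·(x' − x̄) = [5]
z = y + H·x̄ = [5] + [-6] = [-1]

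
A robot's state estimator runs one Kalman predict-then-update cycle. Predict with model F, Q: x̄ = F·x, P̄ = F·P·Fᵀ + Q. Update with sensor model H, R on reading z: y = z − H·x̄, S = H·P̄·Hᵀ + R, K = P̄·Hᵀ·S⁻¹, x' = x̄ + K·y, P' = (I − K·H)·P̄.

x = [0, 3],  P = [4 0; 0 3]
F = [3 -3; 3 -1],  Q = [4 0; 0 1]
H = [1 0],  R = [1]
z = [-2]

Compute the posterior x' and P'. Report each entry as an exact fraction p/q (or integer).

x' = [-143/68, 111/68]
P' = [67/68 45/68; 45/68 695/68]

x̄ = F·x = [-9, -3]
P̄ = F·P·Fᵀ + Q = [67 45; 45 40]
y = z − H·x̄ = [7]
S = H·P̄·Hᵀ + R = [68]
K = P̄·Hᵀ·S⁻¹ = [67/68; 45/68]
x' = x̄ + K·y = [-143/68, 111/68]
P' = (I − K·H)·P̄ = [67/68 45/68; 45/68 695/68]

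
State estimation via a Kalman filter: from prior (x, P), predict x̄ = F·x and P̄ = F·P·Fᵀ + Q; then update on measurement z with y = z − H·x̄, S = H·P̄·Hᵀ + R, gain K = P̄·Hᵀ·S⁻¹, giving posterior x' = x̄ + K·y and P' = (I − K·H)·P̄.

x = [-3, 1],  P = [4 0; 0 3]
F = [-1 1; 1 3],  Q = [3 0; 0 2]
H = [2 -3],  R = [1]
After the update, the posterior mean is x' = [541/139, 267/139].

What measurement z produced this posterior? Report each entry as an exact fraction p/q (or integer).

z = [2]

x̄ = F·x = [4, 0]
P̄ = F·P·Fᵀ + Q = [10 5; 5 33]
S = H·P̄·Hᵀ + R = [278]
K = P̄·Hᵀ·S⁻¹ = [5/278; -89/278]
x' − x̄ = [-15/139, 267/139] = K·y
y = (KᵀK)⁻¹·Kᵀ·(x' − x̄) = [-6]
z = y + H·x̄ = [-6] + [8] = [2]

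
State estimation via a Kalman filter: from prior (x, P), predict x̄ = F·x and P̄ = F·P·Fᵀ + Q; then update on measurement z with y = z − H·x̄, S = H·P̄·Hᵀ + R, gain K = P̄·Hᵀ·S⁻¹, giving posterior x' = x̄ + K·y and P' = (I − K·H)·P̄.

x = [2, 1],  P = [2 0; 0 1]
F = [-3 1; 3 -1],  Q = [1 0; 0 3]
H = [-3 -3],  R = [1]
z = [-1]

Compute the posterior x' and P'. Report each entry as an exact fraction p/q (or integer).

x̄ = F·x = [-5, 5]
P̄ = F·P·Fᵀ + Q = [20 -19; -19 22]
y = z − H·x̄ = [-1]
S = H·P̄·Hᵀ + R = [37]
K = P̄·Hᵀ·S⁻¹ = [-3/37; -9/37]
x' = x̄ + K·y = [-182/37, 194/37]
P' = (I − K·H)·P̄ = [731/37 -730/37; -730/37 733/37]

x' = [-182/37, 194/37]
P' = [731/37 -730/37; -730/37 733/37]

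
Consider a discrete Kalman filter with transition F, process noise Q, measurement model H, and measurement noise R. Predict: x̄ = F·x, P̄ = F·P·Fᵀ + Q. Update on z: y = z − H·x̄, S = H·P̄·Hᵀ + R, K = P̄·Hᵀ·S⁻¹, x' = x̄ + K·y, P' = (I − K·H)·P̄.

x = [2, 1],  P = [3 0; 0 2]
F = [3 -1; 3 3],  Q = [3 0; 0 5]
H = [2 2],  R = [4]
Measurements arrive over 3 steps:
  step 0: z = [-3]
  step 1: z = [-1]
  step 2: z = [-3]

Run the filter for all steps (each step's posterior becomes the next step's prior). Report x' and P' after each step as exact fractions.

step 0: x̄ = F·x = [5, 9]
step 0: P̄ = F·P·Fᵀ + Q = [32 21; 21 50]
step 0: y = z − H·x̄ = [-31]
step 0: S = H·P̄·Hᵀ + R = [500]
step 0: K = P̄·Hᵀ·S⁻¹ = [53/250; 71/250]
step 0: x' = x̄ + K·y = [-393/250, 49/250]
step 0: P' = (I − K·H)·P̄ = [1191/125 -1138/125; -1138/125 1209/125]
step 1: x̄ = F·x = [-614/125, -516/125]
step 1: P̄ = F·P·Fᵀ + Q = [19131/125 264/125; 264/125 1741/125]
step 1: y = z − H·x̄ = [427/25]
step 1: S = H·P̄·Hᵀ + R = [3444/5]
step 1: K = P̄·Hᵀ·S⁻¹ = [1293/2870; 401/8610]
step 1: x' = x̄ + K·y = [1141/410, -4099/1230]
step 1: P' = (I − K·H)·P̄ = [19002/1435 -17709/1435; -17709/1435 53528/4305]
step 2: x̄ = F·x = [7184/615, -338/205]
step 2: P̄ = F·P·Fᵀ + Q = [898259/4305 11236/1435; 11236/1435 4003/287]
step 2: y = z − H·x̄ = [-2837/123]
step 2: S = H·P̄·Hᵀ + R = [824020/861]
step 2: K = P̄·Hᵀ·S⁻¹ = [931967/2060050; 93753/2060050]
step 2: x' = x̄ + K·y = [2568207/2060050, -5558987/2060050]
step 2: P' = (I − K·H)·P̄ = [65815026/5150125 -61155191/5150125; -61155191/5150125 61623956/5150125]

step 0: x' = [-393/250, 49/250], P' = [1191/125 -1138/125; -1138/125 1209/125]
step 1: x' = [1141/410, -4099/1230], P' = [19002/1435 -17709/1435; -17709/1435 53528/4305]
step 2: x' = [2568207/2060050, -5558987/2060050], P' = [65815026/5150125 -61155191/5150125; -61155191/5150125 61623956/5150125]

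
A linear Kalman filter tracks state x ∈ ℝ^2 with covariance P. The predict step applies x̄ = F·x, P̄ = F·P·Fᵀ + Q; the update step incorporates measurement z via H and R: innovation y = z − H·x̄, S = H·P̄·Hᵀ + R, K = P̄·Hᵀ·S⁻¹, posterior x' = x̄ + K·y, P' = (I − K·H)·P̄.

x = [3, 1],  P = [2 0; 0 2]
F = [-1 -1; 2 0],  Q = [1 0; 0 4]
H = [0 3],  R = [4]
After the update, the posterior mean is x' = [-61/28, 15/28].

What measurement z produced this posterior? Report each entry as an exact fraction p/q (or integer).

z = [1]

x̄ = F·x = [-4, 6]
P̄ = F·P·Fᵀ + Q = [5 -4; -4 12]
S = H·P̄·Hᵀ + R = [112]
K = P̄·Hᵀ·S⁻¹ = [-3/28; 9/28]
x' − x̄ = [51/28, -153/28] = K·y
y = (KᵀK)⁻¹·Kᵀ·(x' − x̄) = [-17]
z = y + H·x̄ = [-17] + [18] = [1]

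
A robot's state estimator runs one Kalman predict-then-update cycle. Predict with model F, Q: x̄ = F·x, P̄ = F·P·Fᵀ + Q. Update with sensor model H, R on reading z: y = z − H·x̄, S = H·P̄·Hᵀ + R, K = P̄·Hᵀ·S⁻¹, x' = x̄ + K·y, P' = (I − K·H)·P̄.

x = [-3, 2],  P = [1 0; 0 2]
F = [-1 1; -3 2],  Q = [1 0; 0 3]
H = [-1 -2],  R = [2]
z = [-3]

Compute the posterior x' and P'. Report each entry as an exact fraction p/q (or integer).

x' = [11/19, 83/57]
P' = [22/19 -8/19; -8/19 71/114]

x̄ = F·x = [5, 13]
P̄ = F·P·Fᵀ + Q = [4 7; 7 20]
y = z − H·x̄ = [28]
S = H·P̄·Hᵀ + R = [114]
K = P̄·Hᵀ·S⁻¹ = [-3/19; -47/114]
x' = x̄ + K·y = [11/19, 83/57]
P' = (I − K·H)·P̄ = [22/19 -8/19; -8/19 71/114]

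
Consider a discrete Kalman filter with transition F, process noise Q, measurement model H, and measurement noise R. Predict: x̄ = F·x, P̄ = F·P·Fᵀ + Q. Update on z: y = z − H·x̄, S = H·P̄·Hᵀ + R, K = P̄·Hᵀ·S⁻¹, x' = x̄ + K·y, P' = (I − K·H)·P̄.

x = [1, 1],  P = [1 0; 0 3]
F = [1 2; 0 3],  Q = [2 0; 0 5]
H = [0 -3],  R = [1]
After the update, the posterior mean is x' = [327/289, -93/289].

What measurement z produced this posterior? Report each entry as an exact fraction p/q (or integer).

z = [1]

x̄ = F·x = [3, 3]
P̄ = F·P·Fᵀ + Q = [15 18; 18 32]
S = H·P̄·Hᵀ + R = [289]
K = P̄·Hᵀ·S⁻¹ = [-54/289; -96/289]
x' − x̄ = [-540/289, -960/289] = K·y
y = (KᵀK)⁻¹·Kᵀ·(x' − x̄) = [10]
z = y + H·x̄ = [10] + [-9] = [1]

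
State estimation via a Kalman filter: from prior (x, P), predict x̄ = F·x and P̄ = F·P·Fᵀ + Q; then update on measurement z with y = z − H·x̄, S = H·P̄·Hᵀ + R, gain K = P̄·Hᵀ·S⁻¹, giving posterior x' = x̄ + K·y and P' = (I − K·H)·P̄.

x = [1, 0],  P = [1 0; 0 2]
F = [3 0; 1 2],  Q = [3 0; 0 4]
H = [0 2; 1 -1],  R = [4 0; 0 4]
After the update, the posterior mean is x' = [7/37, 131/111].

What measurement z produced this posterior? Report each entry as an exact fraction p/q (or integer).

x̄ = F·x = [3, 1]
P̄ = F·P·Fᵀ + Q = [12 3; 3 13]
S = H·P̄·Hᵀ + R = [56 -20; -20 23]
K = P̄·Hᵀ·S⁻¹ = [53/148 26/37; 199/444 -5/111]
x' − x̄ = [-104/37, 20/111] = K·y
y = (KᵀK)⁻¹·Kᵀ·(x' − x̄) = [0, -4]
z = y + H·x̄ = [0, -4] + [2, 2] = [2, -2]

z = [2, -2]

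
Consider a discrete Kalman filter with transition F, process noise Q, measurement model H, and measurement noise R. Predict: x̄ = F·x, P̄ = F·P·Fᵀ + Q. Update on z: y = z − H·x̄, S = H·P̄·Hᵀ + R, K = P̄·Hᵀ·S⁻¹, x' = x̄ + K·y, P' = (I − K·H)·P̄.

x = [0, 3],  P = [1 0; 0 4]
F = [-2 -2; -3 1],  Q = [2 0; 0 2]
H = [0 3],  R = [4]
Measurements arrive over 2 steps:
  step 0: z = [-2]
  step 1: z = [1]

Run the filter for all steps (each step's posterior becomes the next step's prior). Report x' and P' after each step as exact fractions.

step 0: x̄ = F·x = [-6, 3]
step 0: P̄ = F·P·Fᵀ + Q = [22 -2; -2 15]
step 0: y = z − H·x̄ = [-11]
step 0: S = H·P̄·Hᵀ + R = [139]
step 0: K = P̄·Hᵀ·S⁻¹ = [-6/139; 45/139]
step 0: x' = x̄ + K·y = [-768/139, -78/139]
step 0: P' = (I − K·H)·P̄ = [3022/139 -8/139; -8/139 60/139]
step 1: x̄ = F·x = [1692/139, 2226/139]
step 1: P̄ = F·P·Fᵀ + Q = [12542/139 17980/139; 17980/139 27584/139]
step 1: y = z − H·x̄ = [-6539/139]
step 1: S = H·P̄·Hᵀ + R = [248812/139]
step 1: K = P̄·Hᵀ·S⁻¹ = [13485/62203; 20688/62203]
step 1: x' = x̄ + K·y = [122799/62203, 22914/62203]
step 1: P' = (I − K·H)·P̄ = [379634/62203 17980/62203; 17980/62203 27584/62203]

step 0: x' = [-768/139, -78/139], P' = [3022/139 -8/139; -8/139 60/139]
step 1: x' = [122799/62203, 22914/62203], P' = [379634/62203 17980/62203; 17980/62203 27584/62203]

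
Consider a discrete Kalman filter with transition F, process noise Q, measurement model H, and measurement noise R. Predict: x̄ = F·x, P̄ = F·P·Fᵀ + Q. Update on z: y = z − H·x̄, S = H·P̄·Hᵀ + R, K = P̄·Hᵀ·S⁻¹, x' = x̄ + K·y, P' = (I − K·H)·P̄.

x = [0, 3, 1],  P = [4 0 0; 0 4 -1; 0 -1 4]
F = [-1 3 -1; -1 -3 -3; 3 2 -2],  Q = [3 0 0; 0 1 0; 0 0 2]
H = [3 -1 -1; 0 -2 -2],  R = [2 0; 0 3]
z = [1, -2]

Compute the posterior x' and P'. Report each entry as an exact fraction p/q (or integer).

x' = [145979/210976, -1058103/210976, 630983/105488]
P' = [64041/210976 -541/210976 26381/105488; -541/210976 6730785/210976 -3339057/105488; 26381/105488 -3339057/105488 1695633/52744]

x̄ = F·x = [8, -12, 4]
P̄ = F·P·Fᵀ + Q = [53 -14 28; -14 59 -12; 28 -12 78]
y = z − H·x̄ = [-31, -18]
S = H·P̄·Hᵀ + R = [508 142; 142 455]
K = P̄·Hᵀ·S⁻¹ = [69951/210976 -17407/105488; -27147/210976 -17557/105488; 13467/105488 -17403/52744]
x' = x̄ + K·y = [145979/210976, -1058103/210976, 630983/105488]
P' = (I − K·H)·P̄ = [64041/210976 -541/210976 26381/105488; -541/210976 6730785/210976 -3339057/105488; 26381/105488 -3339057/105488 1695633/52744]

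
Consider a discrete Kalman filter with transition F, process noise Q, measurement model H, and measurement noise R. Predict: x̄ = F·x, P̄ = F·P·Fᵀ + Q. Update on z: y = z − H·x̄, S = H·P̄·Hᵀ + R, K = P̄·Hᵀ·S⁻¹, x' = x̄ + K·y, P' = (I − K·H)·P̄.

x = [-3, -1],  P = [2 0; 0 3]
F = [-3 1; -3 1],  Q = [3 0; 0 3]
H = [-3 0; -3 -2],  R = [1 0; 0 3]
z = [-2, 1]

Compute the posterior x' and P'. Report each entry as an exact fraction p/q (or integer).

x' = [1178/2025, -2093/2025]
P' = [68/675 -83/675; -83/675 548/675]

x̄ = F·x = [8, 8]
P̄ = F·P·Fᵀ + Q = [24 21; 21 24]
y = z − H·x̄ = [22, 41]
S = H·P̄·Hᵀ + R = [217 342; 342 567]
K = P̄·Hᵀ·S⁻¹ = [-68/225 -38/2025; 83/225 -847/2025]
x' = x̄ + K·y = [1178/2025, -2093/2025]
P' = (I − K·H)·P̄ = [68/675 -83/675; -83/675 548/675]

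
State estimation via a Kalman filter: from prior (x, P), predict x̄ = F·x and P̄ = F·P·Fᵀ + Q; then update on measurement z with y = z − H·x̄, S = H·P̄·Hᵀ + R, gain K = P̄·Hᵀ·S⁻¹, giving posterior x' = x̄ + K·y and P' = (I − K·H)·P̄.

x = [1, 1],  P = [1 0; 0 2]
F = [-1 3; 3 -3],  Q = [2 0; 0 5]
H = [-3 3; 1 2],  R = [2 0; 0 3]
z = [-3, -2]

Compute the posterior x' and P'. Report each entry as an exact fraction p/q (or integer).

x̄ = F·x = [2, 0]
P̄ = F·P·Fᵀ + Q = [21 -21; -21 32]
y = z − H·x̄ = [3, -4]
S = H·P̄·Hᵀ + R = [857 192; 192 68]
K = P̄·Hᵀ·S⁻¹ = [-1134/5353 6195/21412; 639/5353 6323/21412]
x' = x̄ + K·y = [1109/5353, -4406/5353]
P' = (I − K·H)·P̄ = [8211/21412 5187/21412; 5187/21412 6891/21412]

x' = [1109/5353, -4406/5353]
P' = [8211/21412 5187/21412; 5187/21412 6891/21412]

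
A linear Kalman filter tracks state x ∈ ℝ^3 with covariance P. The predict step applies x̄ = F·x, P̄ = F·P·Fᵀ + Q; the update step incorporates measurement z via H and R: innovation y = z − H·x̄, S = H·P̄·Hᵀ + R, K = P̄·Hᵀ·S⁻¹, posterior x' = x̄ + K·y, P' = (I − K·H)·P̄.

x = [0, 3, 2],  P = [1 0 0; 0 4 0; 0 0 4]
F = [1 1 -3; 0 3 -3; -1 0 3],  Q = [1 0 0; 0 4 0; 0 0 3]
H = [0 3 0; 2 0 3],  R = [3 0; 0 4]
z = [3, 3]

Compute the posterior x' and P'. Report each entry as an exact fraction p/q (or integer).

x̄ = F·x = [-3, 3, 6]
P̄ = F·P·Fᵀ + Q = [42 48 -37; 48 76 -36; -37 -36 40]
y = z − H·x̄ = [-6, -9]
S = H·P̄·Hᵀ + R = [687 -36; -36 88]
K = P̄·Hᵀ·S⁻¹ = [195/986 -891/3944; 818/2465 -3/4930; -327/2465 4619/9860]
x' = x̄ + K·y = [-8493/3944, 5001/4930, 25437/9860]
P' = (I − K·H)·P̄ = [29271/3944 195/986 -10351/1972; 195/986 818/2465 -327/2465; -10351/1972 -327/2465 20331/4930]

x' = [-8493/3944, 5001/4930, 25437/9860]
P' = [29271/3944 195/986 -10351/1972; 195/986 818/2465 -327/2465; -10351/1972 -327/2465 20331/4930]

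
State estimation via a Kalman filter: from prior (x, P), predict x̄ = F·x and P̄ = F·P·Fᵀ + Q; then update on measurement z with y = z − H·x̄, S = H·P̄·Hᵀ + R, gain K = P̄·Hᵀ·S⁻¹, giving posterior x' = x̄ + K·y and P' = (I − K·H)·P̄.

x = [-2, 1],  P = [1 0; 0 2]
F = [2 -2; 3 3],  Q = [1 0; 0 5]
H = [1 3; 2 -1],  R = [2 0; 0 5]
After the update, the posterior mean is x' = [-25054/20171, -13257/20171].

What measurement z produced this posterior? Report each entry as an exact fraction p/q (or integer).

x̄ = F·x = [-6, -3]
P̄ = F·P·Fᵀ + Q = [13 -6; -6 32]
S = H·P̄·Hᵀ + R = [267 -100; -100 113]
K = P̄·Hᵀ·S⁻¹ = [2635/20171 8044/20171; 5770/20171 -2748/20171]
x' − x̄ = [95972/20171, 47256/20171] = K·y
y = (KᵀK)⁻¹·Kᵀ·(x' − x̄) = [12, 8]
z = y + H·x̄ = [12, 8] + [-15, -9] = [-3, -1]

z = [-3, -1]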